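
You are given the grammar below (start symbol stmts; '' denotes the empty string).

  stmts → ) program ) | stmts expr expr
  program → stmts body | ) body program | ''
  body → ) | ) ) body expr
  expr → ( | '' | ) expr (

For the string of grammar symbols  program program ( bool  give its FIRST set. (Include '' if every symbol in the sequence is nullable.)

{ (, ) }

Add FIRST(program)\{''} = { ) }; program is nullable, continue.
Add FIRST(program)\{''} = { ) }; program is nullable, continue.
( is a terminal; add {(} and stop.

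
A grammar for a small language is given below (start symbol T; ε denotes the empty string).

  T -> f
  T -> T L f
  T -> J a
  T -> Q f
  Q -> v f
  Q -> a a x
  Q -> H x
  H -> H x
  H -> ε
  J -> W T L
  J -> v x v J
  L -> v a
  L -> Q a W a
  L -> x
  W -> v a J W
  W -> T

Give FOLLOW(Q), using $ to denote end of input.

In T -> Q f: add FIRST(f) = { f }.
In L -> Q a W a: add FIRST(a W a) = { a }.
Union: FOLLOW(Q) = { a, f }.

{ a, f }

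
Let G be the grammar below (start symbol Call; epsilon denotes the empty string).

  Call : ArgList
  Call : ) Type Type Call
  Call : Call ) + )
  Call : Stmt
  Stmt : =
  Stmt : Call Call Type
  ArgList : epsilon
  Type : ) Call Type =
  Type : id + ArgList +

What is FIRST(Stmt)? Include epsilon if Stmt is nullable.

Stmt : = contributes {=}.
From Stmt : Call Call Type: Call, Call nullable, take FIRST(Call) ∪ FIRST(Call) ∪ FIRST(Type) = { ), =, id }.
Union: FIRST(Stmt) = { ), =, id }.

{ ), =, id }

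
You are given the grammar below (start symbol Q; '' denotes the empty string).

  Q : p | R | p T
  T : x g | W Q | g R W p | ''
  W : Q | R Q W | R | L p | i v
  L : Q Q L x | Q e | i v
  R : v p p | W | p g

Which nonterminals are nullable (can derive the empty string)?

Directly nullable (have an ''-production): T.
No other nonterminal has a production whose RHS symbols are all nullable.

{ T }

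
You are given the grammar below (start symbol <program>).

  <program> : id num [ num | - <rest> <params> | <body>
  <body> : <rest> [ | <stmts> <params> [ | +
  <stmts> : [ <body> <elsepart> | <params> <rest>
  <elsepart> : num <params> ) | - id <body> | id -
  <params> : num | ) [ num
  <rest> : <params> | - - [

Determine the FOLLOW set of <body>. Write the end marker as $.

In <program> : <body>: <body> is at the end, add FOLLOW(<program>) = { $ }.
In <stmts> : [ <body> <elsepart>: add FIRST(<elsepart>) = { -, id, num }.
In <elsepart> : - id <body>: <body> is at the end, add FOLLOW(<elsepart>) = { ), num }.
Union: FOLLOW(<body>) = { $, ), -, id, num }.

{ $, ), -, id, num }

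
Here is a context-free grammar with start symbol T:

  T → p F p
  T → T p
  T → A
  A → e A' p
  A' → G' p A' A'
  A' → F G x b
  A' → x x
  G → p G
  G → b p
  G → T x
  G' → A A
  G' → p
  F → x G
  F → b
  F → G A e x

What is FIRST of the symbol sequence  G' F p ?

{ e, p }

Add FIRST(G') = { e, p }; G' is not nullable, stop.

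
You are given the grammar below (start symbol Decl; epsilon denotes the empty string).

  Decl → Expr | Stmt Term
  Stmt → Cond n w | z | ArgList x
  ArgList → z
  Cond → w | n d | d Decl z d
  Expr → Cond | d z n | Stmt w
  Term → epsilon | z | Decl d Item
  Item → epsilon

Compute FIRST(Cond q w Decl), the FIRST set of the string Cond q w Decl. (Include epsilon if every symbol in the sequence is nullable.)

Add FIRST(Cond) = { d, n, w }; Cond is not nullable, stop.

{ d, n, w }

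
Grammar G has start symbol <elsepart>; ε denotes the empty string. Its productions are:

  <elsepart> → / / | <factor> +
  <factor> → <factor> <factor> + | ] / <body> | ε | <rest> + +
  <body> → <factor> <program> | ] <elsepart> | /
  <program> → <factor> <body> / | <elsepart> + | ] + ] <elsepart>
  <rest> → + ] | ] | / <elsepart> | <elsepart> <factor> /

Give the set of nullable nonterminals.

Directly nullable (have an ε-production): <factor>.
No other nonterminal has a production whose RHS symbols are all nullable.

{ <factor> }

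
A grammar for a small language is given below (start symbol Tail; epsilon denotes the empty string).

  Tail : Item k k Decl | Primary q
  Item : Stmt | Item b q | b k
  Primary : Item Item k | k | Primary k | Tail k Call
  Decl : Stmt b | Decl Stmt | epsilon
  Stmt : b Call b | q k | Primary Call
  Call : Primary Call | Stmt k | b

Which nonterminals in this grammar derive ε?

Directly nullable (have an epsilon-production): Decl.
No other nonterminal has a production whose RHS symbols are all nullable.

{ Decl }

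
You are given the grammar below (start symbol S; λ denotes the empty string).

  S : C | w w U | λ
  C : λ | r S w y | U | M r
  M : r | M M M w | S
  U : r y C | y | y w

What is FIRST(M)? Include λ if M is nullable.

M : r contributes {r}.
From M : M M M w: M, M, M nullable, take FIRST(M) ∪ FIRST(M) ∪ FIRST(M) ∪ {w} = { r, w, y }.
From M : S: add FIRST(S) = { r, w, y, λ } (including λ since S is nullable).
Union: FIRST(M) = { r, w, y, λ }.

{ r, w, y, λ }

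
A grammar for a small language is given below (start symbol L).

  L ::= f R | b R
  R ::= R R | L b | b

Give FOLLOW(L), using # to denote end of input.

{ #, b }

L is the start symbol, so # ∈ FOLLOW(L).
In R ::= L b: add FIRST(b) = { b }.
Union: FOLLOW(L) = { #, b }.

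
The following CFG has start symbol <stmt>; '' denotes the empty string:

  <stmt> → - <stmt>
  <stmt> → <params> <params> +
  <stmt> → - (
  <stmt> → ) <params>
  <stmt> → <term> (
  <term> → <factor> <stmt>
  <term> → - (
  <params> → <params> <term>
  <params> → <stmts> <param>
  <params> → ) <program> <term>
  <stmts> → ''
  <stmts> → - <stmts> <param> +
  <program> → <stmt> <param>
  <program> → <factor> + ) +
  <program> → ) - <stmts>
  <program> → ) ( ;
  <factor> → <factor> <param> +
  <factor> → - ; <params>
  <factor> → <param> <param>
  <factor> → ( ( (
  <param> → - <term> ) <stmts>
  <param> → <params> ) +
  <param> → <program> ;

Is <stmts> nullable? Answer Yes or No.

Yes

<stmts> has an ''-production, so <stmts> ⇒ ''.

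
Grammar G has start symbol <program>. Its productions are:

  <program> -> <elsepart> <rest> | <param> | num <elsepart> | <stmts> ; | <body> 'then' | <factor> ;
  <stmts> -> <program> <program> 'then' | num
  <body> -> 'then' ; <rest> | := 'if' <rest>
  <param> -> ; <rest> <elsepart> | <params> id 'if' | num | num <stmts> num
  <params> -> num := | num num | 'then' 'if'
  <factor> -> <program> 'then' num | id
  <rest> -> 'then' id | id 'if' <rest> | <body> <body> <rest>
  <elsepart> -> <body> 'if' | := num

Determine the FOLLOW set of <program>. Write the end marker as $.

{ $, 'then', :=, ;, id, num }

<program> is the start symbol, so $ ∈ FOLLOW(<program>).
In <stmts> -> <program> <program> 'then': add FIRST(<program> 'then') = { 'then', :=, ;, id, num }.
In <stmts> -> <program> <program> 'then': add FIRST('then') = { 'then' }.
In <factor> -> <program> 'then' num: add FIRST('then' num) = { 'then' }.
Union: FOLLOW(<program>) = { $, 'then', :=, ;, id, num }.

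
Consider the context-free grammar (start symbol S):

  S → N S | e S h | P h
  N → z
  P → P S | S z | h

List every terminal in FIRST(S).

From S → N S: add FIRST(N) = { z }.
S → e S h contributes {e}.
From S → P h: add FIRST(P) = { e, h, z }.
Union: FIRST(S) = { e, h, z }.

{ e, h, z }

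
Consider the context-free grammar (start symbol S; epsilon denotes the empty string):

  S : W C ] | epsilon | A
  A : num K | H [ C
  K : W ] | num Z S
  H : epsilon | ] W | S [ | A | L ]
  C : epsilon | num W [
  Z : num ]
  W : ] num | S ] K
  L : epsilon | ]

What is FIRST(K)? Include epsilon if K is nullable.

{ [, ], num }

From K : W ]: add FIRST(W) = { [, ], num }.
K : num Z S contributes {num}.
Union: FIRST(K) = { [, ], num }.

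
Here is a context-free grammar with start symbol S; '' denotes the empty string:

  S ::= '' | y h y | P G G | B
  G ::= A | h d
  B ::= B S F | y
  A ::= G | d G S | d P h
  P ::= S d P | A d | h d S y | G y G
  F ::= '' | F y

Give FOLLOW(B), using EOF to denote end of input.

In S ::= B: B is at the end, add FOLLOW(S) = { EOF, d, h, y }.
In B ::= B S F: add FIRST(S F)\{''} = { d, h, y }.
  Since S F is nullable, also add FOLLOW(B) = { EOF, d, h, y }.
Union: FOLLOW(B) = { EOF, d, h, y }.

{ EOF, d, h, y }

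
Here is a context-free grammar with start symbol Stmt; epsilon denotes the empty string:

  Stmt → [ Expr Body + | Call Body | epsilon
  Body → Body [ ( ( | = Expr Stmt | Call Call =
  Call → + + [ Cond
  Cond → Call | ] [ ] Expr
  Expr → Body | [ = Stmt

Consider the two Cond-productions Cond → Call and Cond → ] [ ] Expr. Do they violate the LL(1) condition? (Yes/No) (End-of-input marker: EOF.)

FIRST(Call) = { + } and FIRST(] [ ] Expr) = { ] }.
The FIRST sets are disjoint and neither alternative is nullable — no conflict.

No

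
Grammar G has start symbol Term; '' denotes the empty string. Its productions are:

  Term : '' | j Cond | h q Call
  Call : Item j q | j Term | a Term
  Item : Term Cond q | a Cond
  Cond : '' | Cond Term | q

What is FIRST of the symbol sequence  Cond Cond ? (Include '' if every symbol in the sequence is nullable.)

Add FIRST(Cond)\{''} = { h, j, q }; Cond is nullable, continue.
Add FIRST(Cond)\{''} = { h, j, q }; Cond is nullable, continue.
Every symbol is nullable, so include ''.

{ h, j, q, '' }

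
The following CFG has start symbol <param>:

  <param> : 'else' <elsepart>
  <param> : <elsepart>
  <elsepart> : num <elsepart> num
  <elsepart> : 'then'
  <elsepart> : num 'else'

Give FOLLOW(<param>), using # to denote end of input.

<param> is the start symbol, so # ∈ FOLLOW(<param>).
Union: FOLLOW(<param>) = { # }.

{ # }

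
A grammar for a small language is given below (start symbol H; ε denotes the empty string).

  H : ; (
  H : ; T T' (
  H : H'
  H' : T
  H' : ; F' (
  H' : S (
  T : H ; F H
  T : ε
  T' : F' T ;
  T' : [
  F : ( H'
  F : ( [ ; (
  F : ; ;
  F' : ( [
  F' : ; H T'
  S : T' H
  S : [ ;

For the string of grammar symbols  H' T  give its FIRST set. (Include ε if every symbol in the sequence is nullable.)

Add FIRST(H')\{ε} = { (, ;, [ }; H' is nullable, continue.
Add FIRST(T)\{ε} = { (, ;, [ }; T is nullable, continue.
Every symbol is nullable, so include ε.

{ (, ;, [, ε }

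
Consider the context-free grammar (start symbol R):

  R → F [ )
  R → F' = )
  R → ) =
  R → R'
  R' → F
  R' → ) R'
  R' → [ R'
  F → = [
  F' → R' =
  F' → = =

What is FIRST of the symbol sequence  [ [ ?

{ [ }

[ is a terminal; add {[} and stop.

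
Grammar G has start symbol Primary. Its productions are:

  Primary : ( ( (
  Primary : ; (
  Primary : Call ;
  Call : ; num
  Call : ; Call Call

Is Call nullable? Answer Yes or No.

No

No nonterminal in this grammar is nullable.
No production of Call has an RHS whose symbols are all nullable, so Call is not nullable.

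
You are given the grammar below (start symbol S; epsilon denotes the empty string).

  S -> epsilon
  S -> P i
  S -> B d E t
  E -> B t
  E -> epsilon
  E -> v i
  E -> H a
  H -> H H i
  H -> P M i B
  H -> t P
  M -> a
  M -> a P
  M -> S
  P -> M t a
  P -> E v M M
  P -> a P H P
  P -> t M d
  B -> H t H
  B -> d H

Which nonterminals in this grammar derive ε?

{ E, M, S }

Directly nullable (have an epsilon-production): S, E.
M -> S with every symbol nullable, so M is nullable.
No other nonterminal has a production whose RHS symbols are all nullable.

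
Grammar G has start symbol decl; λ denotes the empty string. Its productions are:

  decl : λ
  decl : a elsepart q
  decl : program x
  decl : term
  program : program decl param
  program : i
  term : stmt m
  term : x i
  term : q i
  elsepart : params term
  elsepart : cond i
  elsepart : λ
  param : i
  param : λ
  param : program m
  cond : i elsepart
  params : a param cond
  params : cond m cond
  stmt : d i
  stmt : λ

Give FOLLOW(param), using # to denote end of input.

In program : program decl param: param is at the end, add FOLLOW(program) = { a, d, i, m, q, x }.
In params : a param cond: add FIRST(cond) = { i }.
Union: FOLLOW(param) = { a, d, i, m, q, x }.

{ a, d, i, m, q, x }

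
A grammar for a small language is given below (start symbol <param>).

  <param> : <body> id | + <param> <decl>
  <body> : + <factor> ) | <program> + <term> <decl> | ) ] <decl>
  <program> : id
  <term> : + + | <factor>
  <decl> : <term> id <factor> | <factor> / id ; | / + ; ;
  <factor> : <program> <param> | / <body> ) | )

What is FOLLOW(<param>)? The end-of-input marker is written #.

{ #, ), +, /, id }

<param> is the start symbol, so # ∈ FOLLOW(<param>).
In <param> : + <param> <decl>: add FIRST(<decl>) = { ), +, /, id }.
In <factor> : <program> <param>: <param> is at the end, add FOLLOW(<factor>) = { #, ), +, /, id }.
Union: FOLLOW(<param>) = { #, ), +, /, id }.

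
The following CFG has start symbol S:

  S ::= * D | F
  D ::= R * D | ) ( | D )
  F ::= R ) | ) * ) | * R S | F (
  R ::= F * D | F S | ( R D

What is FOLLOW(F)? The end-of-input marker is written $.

In S ::= F: F is at the end, add FOLLOW(S) = { $, (, ), * }.
In F ::= F (: add FIRST(() = { ( }.
In R ::= F * D: add FIRST(* D) = { * }.
In R ::= F S: add FIRST(S) = { (, ), * }.
Union: FOLLOW(F) = { $, (, ), * }.

{ $, (, ), * }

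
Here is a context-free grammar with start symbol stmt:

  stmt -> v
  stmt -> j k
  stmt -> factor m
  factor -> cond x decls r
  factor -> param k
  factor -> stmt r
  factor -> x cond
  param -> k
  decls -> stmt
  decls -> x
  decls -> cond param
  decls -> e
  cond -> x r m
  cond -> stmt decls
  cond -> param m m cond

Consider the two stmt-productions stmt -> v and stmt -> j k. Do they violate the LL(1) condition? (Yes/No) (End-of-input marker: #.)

FIRST(v) = { v } and FIRST(j k) = { j }.
The FIRST sets are disjoint and neither alternative is nullable — no conflict.

No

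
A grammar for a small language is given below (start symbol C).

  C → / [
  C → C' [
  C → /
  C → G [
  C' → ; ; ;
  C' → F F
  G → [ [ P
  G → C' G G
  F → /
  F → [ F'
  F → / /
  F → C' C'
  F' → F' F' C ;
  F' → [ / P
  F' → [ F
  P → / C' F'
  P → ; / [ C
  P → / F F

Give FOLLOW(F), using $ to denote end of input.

In C' → F F: add FIRST(F) = { /, ;, [ }.
In C' → F F: F is at the end, add FOLLOW(C') = { /, ;, [ }.
In F' → [ F: F is at the end, add FOLLOW(F') = { /, ;, [ }.
In P → / F F: add FIRST(F) = { /, ;, [ }.
In P → / F F: F is at the end, add FOLLOW(P) = { /, ;, [ }.
Union: FOLLOW(F) = { /, ;, [ }.

{ /, ;, [ }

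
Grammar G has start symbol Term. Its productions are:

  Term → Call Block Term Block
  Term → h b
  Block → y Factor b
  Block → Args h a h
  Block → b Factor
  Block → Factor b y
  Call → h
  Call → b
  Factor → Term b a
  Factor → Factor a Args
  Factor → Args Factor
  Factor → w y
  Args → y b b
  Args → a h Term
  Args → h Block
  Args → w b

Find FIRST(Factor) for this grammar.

{ a, b, h, w, y }

From Factor → Term b a: add FIRST(Term) = { b, h }.
From Factor → Factor a Args: add FIRST(Factor) = { a, b, h, w, y }.
From Factor → Args Factor: add FIRST(Args) = { a, h, w, y }.
Factor → w y contributes {w}.
Union: FIRST(Factor) = { a, b, h, w, y }.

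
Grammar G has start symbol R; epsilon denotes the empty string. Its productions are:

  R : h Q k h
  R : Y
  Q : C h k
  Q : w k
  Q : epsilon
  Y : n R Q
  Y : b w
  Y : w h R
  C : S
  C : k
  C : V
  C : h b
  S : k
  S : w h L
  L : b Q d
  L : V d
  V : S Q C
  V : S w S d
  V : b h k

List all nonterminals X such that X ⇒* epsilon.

Directly nullable (have an epsilon-production): Q.
No other nonterminal has a production whose RHS symbols are all nullable.

{ Q }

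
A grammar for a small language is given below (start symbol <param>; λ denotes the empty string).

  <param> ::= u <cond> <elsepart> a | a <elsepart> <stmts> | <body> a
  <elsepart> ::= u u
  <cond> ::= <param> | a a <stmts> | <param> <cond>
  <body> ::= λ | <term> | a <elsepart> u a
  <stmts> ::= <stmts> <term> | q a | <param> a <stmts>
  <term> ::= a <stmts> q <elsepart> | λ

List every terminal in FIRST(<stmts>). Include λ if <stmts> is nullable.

{ a, q, u }

From <stmts> ::= <stmts> <term>: add FIRST(<stmts>) = { a, q, u }.
<stmts> ::= q a contributes {q}.
From <stmts> ::= <param> a <stmts>: add FIRST(<param>) = { a, u }.
Union: FIRST(<stmts>) = { a, q, u }.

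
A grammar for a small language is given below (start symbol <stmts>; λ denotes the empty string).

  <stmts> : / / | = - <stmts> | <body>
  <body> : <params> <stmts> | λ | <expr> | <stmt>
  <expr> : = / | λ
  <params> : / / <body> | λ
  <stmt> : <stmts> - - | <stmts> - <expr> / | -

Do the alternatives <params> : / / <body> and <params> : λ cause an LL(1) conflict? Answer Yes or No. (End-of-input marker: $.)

Yes

FIRST(/ / <body>) = { / } and FIRST(λ) = { λ }.
The second alternative is nullable and FOLLOW(<params>) = { $, -, /, = } shares / with FIRST of the first — conflict.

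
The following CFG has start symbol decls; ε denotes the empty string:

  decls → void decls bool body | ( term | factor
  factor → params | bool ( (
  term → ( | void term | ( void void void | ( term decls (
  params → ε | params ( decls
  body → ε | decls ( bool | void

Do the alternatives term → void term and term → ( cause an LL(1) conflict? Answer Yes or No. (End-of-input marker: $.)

No

FIRST(void term) = { void } and FIRST(() = { ( }.
The FIRST sets are disjoint and neither alternative is nullable — no conflict.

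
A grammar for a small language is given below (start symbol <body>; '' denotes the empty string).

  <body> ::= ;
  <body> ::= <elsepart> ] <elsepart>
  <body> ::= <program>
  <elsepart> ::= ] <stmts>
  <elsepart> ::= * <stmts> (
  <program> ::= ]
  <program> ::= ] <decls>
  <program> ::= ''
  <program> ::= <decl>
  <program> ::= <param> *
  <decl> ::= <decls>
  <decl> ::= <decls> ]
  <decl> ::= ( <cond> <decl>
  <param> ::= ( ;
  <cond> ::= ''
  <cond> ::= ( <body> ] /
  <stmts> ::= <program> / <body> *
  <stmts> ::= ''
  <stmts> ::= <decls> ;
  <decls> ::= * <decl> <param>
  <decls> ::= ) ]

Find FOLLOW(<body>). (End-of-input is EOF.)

<body> is the start symbol, so EOF ∈ FOLLOW(<body>).
In <cond> ::= ( <body> ] /: add FIRST(] /) = { ] }.
In <stmts> ::= <program> / <body> *: add FIRST(*) = { * }.
Union: FOLLOW(<body>) = { EOF, *, ] }.

{ EOF, *, ] }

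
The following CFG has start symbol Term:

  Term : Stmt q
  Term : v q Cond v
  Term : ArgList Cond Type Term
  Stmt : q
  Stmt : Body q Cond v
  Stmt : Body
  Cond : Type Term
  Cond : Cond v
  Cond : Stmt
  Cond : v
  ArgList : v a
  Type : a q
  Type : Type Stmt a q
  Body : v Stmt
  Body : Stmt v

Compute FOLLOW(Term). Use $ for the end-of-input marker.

{ $, a, v }

Term is the start symbol, so $ ∈ FOLLOW(Term).
In Term : ArgList Cond Type Term: Term is at the end, add FOLLOW(Term) = { $, a, v }.
In Cond : Type Term: Term is at the end, add FOLLOW(Cond) = { a, v }.
Union: FOLLOW(Term) = { $, a, v }.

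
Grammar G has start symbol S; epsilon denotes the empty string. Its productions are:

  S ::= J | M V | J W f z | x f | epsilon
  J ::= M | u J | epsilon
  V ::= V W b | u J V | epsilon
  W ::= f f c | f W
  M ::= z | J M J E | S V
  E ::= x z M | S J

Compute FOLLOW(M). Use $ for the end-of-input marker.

In S ::= M V: add FIRST(V)\{epsilon} = { f, u }.
  Since V is nullable, also add FOLLOW(S) = { $, f, u, x, z }.
In J ::= M: M is at the end, add FOLLOW(J) = { $, f, u, x, z }.
In M ::= J M J E: add FIRST(J E)\{epsilon} = { f, u, x, z }.
  Since J E is nullable, also add FOLLOW(M) = { $, f, u, x, z }.
In E ::= x z M: M is at the end, add FOLLOW(E) = { $, f, u, x, z }.
Union: FOLLOW(M) = { $, f, u, x, z }.

{ $, f, u, x, z }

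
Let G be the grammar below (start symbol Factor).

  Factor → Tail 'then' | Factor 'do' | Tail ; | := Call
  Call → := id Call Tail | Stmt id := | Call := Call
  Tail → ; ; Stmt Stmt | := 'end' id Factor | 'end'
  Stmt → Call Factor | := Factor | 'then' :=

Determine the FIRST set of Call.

Call → := id Call Tail contributes {:=}.
From Call → Stmt id :=: add FIRST(Stmt) = { 'then', := }.
From Call → Call := Call: add FIRST(Call) = { 'then', := }.
Union: FIRST(Call) = { 'then', := }.

{ 'then', := }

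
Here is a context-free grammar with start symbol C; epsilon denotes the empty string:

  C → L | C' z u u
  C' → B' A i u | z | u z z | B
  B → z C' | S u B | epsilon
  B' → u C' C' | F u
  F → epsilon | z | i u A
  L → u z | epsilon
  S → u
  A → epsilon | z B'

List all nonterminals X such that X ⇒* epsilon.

Directly nullable (have an epsilon-production): B, F, L, A.
C' → B with every symbol nullable, so C' is nullable.
C → L with every symbol nullable, so C is nullable.
No other nonterminal has a production whose RHS symbols are all nullable.

{ A, B, C, C', F, L }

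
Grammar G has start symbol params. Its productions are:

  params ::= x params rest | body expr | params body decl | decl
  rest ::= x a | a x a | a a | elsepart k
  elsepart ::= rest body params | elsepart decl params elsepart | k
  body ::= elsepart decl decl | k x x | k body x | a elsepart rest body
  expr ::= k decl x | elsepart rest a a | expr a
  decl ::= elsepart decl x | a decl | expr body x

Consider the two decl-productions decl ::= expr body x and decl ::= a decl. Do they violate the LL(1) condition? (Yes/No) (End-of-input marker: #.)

Yes

FIRST(expr body x) = { a, k, x } and FIRST(a decl) = { a }.
Both contain a, so the two alternatives are not disjoint — LL(1) conflict.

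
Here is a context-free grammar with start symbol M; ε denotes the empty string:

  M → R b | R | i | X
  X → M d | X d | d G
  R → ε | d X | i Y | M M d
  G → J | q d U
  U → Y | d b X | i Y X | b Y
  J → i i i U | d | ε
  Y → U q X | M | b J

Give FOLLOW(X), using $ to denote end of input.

{ $, b, d, i, q }

In M → X: X is at the end, add FOLLOW(M) = { $, b, d, i, q }.
In X → X d: add FIRST(d) = { d }.
In R → d X: X is at the end, add FOLLOW(R) = { $, b, d, i, q }.
In U → d b X: X is at the end, add FOLLOW(U) = { $, b, d, i, q }.
In U → i Y X: X is at the end, add FOLLOW(U) = { $, b, d, i, q }.
In Y → U q X: X is at the end, add FOLLOW(Y) = { $, b, d, i, q }.
Union: FOLLOW(X) = { $, b, d, i, q }.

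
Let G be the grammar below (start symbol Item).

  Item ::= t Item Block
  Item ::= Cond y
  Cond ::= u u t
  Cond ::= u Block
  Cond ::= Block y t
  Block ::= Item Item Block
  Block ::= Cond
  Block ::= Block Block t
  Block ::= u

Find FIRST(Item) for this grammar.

{ t, u }

Item ::= t Item Block contributes {t}.
From Item ::= Cond y: add FIRST(Cond) = { t, u }.
Union: FIRST(Item) = { t, u }.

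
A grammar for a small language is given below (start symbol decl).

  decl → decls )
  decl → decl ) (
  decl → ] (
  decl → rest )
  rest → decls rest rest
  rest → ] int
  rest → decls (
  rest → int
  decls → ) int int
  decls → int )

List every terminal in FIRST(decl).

{ ), ], int }

From decl → decls ): add FIRST(decls) = { ), int }.
From decl → decl ) (: add FIRST(decl) = { ), ], int }.
decl → ] ( contributes {]}.
From decl → rest ): add FIRST(rest) = { ), ], int }.
Union: FIRST(decl) = { ), ], int }.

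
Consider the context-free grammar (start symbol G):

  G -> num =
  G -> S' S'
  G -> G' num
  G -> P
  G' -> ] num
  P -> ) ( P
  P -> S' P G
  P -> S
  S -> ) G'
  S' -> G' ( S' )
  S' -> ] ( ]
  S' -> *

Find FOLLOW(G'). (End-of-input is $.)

In G -> G' num: add FIRST(num) = { num }.
In S -> ) G': G' is at the end, add FOLLOW(S) = { $, ), *, ], num }.
In S' -> G' ( S' ): add FIRST(( S' )) = { ( }.
Union: FOLLOW(G') = { $, (, ), *, ], num }.

{ $, (, ), *, ], num }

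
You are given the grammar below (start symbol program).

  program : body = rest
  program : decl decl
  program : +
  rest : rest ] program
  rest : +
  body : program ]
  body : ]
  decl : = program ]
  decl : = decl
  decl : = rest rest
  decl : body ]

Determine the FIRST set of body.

From body : program ]: add FIRST(program) = { +, =, ] }.
body : ] contributes {]}.
Union: FIRST(body) = { +, =, ] }.

{ +, =, ] }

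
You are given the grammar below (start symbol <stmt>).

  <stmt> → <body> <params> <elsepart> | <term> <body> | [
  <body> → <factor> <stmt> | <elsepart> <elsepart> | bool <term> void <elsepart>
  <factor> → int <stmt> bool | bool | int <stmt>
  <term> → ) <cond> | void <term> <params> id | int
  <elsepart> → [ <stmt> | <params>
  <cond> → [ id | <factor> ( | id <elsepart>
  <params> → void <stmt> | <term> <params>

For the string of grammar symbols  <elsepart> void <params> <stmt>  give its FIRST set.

{ ), [, int, void }

Add FIRST(<elsepart>) = { ), [, int, void }; <elsepart> is not nullable, stop.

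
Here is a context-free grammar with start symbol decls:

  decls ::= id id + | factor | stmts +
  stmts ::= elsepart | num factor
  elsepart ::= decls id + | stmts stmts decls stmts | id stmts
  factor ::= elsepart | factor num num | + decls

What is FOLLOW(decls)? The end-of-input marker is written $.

decls is the start symbol, so $ ∈ FOLLOW(decls).
In elsepart ::= decls id +: add FIRST(id +) = { id }.
In elsepart ::= stmts stmts decls stmts: add FIRST(stmts) = { +, id, num }.
In factor ::= + decls: decls is at the end, add FOLLOW(factor) = { $, +, id, num }.
Union: FOLLOW(decls) = { $, +, id, num }.

{ $, +, id, num }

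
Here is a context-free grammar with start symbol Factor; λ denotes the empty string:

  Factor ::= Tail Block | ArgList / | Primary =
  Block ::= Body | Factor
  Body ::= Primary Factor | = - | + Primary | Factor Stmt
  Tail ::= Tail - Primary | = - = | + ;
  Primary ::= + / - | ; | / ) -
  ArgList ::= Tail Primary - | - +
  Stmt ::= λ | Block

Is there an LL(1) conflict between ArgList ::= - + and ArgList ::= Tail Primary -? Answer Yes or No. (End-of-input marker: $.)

FIRST(- +) = { - } and FIRST(Tail Primary -) = { +, = }.
The FIRST sets are disjoint and neither alternative is nullable — no conflict.

No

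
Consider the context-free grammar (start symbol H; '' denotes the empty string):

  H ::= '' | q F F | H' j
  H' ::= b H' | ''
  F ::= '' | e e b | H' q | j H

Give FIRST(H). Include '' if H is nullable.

H ::= '' contributes ''.
H ::= q F F contributes {q}.
From H ::= H' j: H' nullable, take FIRST(H') ∪ {j} = { b, j }.
Union: FIRST(H) = { b, j, q, '' }.

{ b, j, q, '' }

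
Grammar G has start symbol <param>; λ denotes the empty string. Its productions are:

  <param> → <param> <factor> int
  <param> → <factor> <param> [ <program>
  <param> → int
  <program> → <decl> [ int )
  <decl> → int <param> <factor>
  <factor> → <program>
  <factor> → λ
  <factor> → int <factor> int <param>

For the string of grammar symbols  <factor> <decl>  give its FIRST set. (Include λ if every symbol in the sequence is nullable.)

{ int }

Add FIRST(<factor>)\{λ} = { int }; <factor> is nullable, continue.
Add FIRST(<decl>) = { int }; <decl> is not nullable, stop.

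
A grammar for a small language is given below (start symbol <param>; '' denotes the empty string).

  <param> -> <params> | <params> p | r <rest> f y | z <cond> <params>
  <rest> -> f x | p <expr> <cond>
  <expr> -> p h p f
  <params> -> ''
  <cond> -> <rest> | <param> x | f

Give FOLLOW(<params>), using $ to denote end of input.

{ $, p, x }

In <param> -> <params>: <params> is at the end, add FOLLOW(<param>) = { $, x }.
In <param> -> <params> p: add FIRST(p) = { p }.
In <param> -> z <cond> <params>: <params> is at the end, add FOLLOW(<param>) = { $, x }.
Union: FOLLOW(<params>) = { $, p, x }.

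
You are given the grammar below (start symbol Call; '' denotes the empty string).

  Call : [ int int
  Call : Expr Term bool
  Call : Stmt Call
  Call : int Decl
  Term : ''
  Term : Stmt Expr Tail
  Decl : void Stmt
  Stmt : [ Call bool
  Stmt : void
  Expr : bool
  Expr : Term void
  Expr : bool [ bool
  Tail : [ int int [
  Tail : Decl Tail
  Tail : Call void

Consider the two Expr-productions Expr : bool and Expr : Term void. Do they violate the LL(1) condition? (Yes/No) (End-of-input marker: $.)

FIRST(bool) = { bool } and FIRST(Term void) = { [, void }.
The FIRST sets are disjoint and neither alternative is nullable — no conflict.

No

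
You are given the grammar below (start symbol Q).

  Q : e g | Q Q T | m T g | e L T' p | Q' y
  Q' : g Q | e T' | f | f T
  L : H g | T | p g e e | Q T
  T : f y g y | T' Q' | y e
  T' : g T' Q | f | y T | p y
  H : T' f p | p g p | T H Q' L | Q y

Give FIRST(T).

{ f, g, p, y }

T : f y g y contributes {f}.
From T : T' Q': add FIRST(T') = { f, g, p, y }.
T : y e contributes {y}.
Union: FIRST(T) = { f, g, p, y }.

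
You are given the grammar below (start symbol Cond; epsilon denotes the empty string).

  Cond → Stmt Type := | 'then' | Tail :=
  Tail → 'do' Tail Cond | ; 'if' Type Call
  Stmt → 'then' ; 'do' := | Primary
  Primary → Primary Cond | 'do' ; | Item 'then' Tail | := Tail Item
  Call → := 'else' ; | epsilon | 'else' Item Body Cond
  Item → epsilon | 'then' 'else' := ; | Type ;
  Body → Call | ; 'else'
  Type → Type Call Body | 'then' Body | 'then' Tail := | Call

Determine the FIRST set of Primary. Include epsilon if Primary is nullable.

From Primary → Primary Cond: add FIRST(Primary) = { 'do', 'else', 'then', :=, ; }.
Primary → 'do' ; contributes {'do'}.
From Primary → Item 'then' Tail: Item nullable, take FIRST(Item) ∪ {'then'} = { 'else', 'then', :=, ; }.
Primary → := Tail Item contributes {:=}.
Union: FIRST(Primary) = { 'do', 'else', 'then', :=, ; }.

{ 'do', 'else', 'then', :=, ; }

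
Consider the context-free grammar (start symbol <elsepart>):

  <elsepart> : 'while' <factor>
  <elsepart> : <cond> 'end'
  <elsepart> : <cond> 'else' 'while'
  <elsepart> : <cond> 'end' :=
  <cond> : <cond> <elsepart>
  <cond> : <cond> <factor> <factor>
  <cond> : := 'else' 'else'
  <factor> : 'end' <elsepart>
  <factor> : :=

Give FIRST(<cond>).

From <cond> : <cond> <elsepart>: add FIRST(<cond>) = { := }.
From <cond> : <cond> <factor> <factor>: add FIRST(<cond>) = { := }.
<cond> : := 'else' 'else' contributes {:=}.
Union: FIRST(<cond>) = { := }.

{ := }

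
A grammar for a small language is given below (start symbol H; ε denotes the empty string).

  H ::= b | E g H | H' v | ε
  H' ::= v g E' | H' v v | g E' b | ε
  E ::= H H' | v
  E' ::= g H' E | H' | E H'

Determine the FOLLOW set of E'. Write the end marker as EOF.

In H' ::= v g E': E' is at the end, add FOLLOW(H') = { b, g, v }.
In H' ::= g E' b: add FIRST(b) = { b }.
Union: FOLLOW(E') = { b, g, v }.

{ b, g, v }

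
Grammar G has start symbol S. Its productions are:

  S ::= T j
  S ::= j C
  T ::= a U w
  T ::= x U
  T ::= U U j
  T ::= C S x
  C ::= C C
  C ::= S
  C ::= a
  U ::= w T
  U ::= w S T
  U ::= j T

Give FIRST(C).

From C ::= C C: add FIRST(C) = { a, j, w, x }.
From C ::= S: add FIRST(S) = { a, j, w, x }.
C ::= a contributes {a}.
Union: FIRST(C) = { a, j, w, x }.

{ a, j, w, x }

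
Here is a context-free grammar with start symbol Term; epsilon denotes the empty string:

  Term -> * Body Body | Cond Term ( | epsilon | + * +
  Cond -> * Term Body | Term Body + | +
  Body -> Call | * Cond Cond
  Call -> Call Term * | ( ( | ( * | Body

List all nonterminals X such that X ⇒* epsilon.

Directly nullable (have an epsilon-production): Term.
No other nonterminal has a production whose RHS symbols are all nullable.

{ Term }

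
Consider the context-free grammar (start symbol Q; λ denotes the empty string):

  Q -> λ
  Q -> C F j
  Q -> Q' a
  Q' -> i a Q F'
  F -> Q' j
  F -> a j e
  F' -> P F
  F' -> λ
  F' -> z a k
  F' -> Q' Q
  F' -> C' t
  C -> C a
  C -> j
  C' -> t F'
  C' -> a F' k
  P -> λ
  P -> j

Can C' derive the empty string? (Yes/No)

Nullable nonterminals: F', P, Q.
No production of C' has an RHS whose symbols are all nullable, so C' is not nullable.

No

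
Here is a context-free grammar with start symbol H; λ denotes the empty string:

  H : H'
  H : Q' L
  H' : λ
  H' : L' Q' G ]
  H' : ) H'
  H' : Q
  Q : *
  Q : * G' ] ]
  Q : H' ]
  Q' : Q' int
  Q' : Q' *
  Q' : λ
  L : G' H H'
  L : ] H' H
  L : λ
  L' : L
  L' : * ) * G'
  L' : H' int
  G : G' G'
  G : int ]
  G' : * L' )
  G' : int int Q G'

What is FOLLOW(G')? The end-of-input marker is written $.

In Q : * G' ] ]: add FIRST(] ]) = { ] }.
In L : G' H H': add FIRST(H H')\{λ} = { ), *, ], int }.
  Since H H' is nullable, also add FOLLOW(L) = { $, ), *, ], int }.
In L' : * ) * G': G' is at the end, add FOLLOW(L') = { ), *, int }.
In G : G' G': add FIRST(G') = { *, int }.
In G : G' G': G' is at the end, add FOLLOW(G) = { ] }.
In G' : int int Q G': G' is at the end, add FOLLOW(G') = { $, ), *, ], int }.
Union: FOLLOW(G') = { $, ), *, ], int }.

{ $, ), *, ], int }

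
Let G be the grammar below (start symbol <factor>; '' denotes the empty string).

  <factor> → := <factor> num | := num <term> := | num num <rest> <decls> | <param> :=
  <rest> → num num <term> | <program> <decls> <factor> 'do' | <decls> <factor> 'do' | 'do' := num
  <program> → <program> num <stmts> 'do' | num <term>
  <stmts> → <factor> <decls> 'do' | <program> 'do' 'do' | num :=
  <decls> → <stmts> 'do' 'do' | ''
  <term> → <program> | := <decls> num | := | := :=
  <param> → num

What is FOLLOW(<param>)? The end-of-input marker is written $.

{ := }

In <factor> → <param> :=: add FIRST(:=) = { := }.
Union: FOLLOW(<param>) = { := }.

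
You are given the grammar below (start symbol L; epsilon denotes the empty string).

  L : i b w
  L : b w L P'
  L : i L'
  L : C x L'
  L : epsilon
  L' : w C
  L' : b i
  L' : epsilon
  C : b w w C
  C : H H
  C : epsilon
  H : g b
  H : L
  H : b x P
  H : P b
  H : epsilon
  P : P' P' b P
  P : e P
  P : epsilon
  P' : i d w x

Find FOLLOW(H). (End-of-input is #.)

In C : H H: add FIRST(H)\{epsilon} = { b, e, g, i, x }.
  Since H is nullable, also add FOLLOW(C) = { #, b, e, g, i, x }.
In C : H H: H is at the end, add FOLLOW(C) = { #, b, e, g, i, x }.
Union: FOLLOW(H) = { #, b, e, g, i, x }.

{ #, b, e, g, i, x }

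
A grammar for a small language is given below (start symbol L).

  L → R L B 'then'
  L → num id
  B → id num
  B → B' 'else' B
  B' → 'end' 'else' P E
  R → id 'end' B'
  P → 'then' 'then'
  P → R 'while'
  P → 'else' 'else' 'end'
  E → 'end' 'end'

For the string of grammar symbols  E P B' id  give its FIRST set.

Add FIRST(E) = { 'end' }; E is not nullable, stop.

{ 'end' }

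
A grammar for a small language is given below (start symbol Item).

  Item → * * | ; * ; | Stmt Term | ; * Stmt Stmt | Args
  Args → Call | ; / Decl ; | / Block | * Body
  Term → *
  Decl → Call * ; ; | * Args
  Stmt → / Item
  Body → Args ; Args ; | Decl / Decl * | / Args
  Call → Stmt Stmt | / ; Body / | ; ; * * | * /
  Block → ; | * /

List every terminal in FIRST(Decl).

{ *, /, ; }

From Decl → Call * ; ;: add FIRST(Call) = { *, /, ; }.
Decl → * Args contributes {*}.
Union: FIRST(Decl) = { *, /, ; }.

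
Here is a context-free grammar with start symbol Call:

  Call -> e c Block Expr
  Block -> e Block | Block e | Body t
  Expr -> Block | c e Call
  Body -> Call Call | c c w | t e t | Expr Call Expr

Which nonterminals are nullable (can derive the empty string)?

{ } (none)

No nonterminal has an empty production or an RHS whose symbols are all nullable.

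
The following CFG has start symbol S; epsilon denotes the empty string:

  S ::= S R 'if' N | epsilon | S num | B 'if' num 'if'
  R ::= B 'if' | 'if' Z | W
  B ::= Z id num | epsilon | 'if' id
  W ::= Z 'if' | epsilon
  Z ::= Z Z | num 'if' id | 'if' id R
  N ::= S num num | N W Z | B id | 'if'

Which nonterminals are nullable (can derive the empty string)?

{ B, R, S, W }

Directly nullable (have an epsilon-production): S, B, W.
R ::= W with every symbol nullable, so R is nullable.
No other nonterminal has a production whose RHS symbols are all nullable.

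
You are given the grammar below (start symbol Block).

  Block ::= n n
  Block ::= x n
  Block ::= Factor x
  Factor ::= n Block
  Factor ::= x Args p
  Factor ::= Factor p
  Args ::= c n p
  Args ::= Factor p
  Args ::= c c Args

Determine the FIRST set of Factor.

{ n, x }

Factor ::= n Block contributes {n}.
Factor ::= x Args p contributes {x}.
From Factor ::= Factor p: add FIRST(Factor) = { n, x }.
Union: FIRST(Factor) = { n, x }.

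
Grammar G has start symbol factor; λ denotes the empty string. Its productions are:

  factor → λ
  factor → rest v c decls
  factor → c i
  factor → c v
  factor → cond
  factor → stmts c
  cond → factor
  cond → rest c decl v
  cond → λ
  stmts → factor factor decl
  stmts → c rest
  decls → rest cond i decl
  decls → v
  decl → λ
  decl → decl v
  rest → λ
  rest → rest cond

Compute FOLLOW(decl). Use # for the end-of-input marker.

{ #, c, i, v }

In cond → rest c decl v: add FIRST(v) = { v }.
In stmts → factor factor decl: decl is at the end, add FOLLOW(stmts) = { c }.
In decls → rest cond i decl: decl is at the end, add FOLLOW(decls) = { #, c, i, v }.
In decl → decl v: add FIRST(v) = { v }.
Union: FOLLOW(decl) = { #, c, i, v }.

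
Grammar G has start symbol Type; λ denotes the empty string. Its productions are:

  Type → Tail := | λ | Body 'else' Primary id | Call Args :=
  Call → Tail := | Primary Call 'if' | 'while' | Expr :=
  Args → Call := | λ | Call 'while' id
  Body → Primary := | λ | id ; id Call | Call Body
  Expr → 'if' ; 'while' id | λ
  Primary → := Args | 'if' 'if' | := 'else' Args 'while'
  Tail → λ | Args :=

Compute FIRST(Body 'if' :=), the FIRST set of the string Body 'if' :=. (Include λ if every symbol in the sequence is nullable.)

Add FIRST(Body)\{λ} = { 'if', 'while', :=, id }; Body is nullable, continue.
'if' is a terminal; add {'if'} and stop.

{ 'if', 'while', :=, id }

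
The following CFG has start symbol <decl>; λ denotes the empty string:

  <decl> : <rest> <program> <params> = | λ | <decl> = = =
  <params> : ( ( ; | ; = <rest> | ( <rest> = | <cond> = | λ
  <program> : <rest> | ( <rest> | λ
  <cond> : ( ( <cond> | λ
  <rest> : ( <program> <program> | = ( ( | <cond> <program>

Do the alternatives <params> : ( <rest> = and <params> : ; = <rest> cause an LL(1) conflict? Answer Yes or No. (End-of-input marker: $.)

FIRST(( <rest> =) = { ( } and FIRST(; = <rest>) = { ; }.
The FIRST sets are disjoint and neither alternative is nullable — no conflict.

No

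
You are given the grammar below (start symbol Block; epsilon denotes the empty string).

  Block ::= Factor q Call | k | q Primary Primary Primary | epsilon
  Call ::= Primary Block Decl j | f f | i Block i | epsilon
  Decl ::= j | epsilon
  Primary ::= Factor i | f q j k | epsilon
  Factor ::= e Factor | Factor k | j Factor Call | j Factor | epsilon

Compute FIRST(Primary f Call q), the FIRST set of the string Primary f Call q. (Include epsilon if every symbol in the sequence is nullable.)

{ e, f, i, j, k }

Add FIRST(Primary)\{epsilon} = { e, f, i, j, k }; Primary is nullable, continue.
f is a terminal; add {f} and stop.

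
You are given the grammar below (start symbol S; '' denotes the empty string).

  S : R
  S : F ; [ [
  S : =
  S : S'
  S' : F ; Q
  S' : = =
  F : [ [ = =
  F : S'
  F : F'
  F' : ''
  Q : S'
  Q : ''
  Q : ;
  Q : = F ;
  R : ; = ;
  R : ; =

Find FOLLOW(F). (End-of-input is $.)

{ ; }

In S : F ; [ [: add FIRST(; [ [) = { ; }.
In S' : F ; Q: add FIRST(; Q) = { ; }.
In Q : = F ;: add FIRST(;) = { ; }.
Union: FOLLOW(F) = { ; }.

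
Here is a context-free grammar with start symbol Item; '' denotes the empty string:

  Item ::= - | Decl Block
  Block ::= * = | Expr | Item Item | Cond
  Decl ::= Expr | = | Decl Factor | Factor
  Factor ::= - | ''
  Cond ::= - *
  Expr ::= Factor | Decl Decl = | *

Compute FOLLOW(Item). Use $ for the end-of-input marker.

Item is the start symbol, so $ ∈ FOLLOW(Item).
In Block ::= Item Item: add FIRST(Item)\{''} = { *, -, = }.
  Since Item is nullable, also add FOLLOW(Block) = { $, *, -, = }.
In Block ::= Item Item: Item is at the end, add FOLLOW(Block) = { $, *, -, = }.
Union: FOLLOW(Item) = { $, *, -, = }.

{ $, *, -, = }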